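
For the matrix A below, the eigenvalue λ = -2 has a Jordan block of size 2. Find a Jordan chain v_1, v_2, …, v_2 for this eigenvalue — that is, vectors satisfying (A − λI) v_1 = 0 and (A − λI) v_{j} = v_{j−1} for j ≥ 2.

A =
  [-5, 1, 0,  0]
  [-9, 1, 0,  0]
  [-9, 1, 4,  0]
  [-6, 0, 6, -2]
A Jordan chain for λ = -2 of length 2:
v_1 = (1, 3, 1, 0)ᵀ
v_2 = (0, 1, 0, 0)ᵀ

Let N = A − (-2)·I. We want v_2 with N^2 v_2 = 0 but N^1 v_2 ≠ 0; then v_{j-1} := N · v_j for j = 2, …, 2.

Pick v_2 = (0, 1, 0, 0)ᵀ.
Then v_1 = N · v_2 = (1, 3, 1, 0)ᵀ.

Sanity check: (A − (-2)·I) v_1 = (0, 0, 0, 0)ᵀ = 0. ✓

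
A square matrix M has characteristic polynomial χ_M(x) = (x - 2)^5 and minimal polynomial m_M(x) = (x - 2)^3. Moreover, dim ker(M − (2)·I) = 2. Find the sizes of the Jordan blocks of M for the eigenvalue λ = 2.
Block sizes for λ = 2: [3, 2]

Step 1 — from the characteristic polynomial, algebraic multiplicity of λ = 2 is 5. From dim ker(M − (2)·I) = 2, there are exactly 2 Jordan blocks for λ = 2.
Step 2 — from the minimal polynomial, the factor (x − 2)^3 tells us the largest block for λ = 2 has size 3.
Step 3 — with total size 5, 2 blocks, and largest block 3, the block sizes (in nonincreasing order) are [3, 2].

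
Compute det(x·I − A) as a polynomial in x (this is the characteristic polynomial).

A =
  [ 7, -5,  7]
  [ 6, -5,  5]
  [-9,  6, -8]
x^3 + 6*x^2 + 12*x + 8

Expanding det(x·I − A) (e.g. by cofactor expansion or by noting that A is similar to its Jordan form J, which has the same characteristic polynomial as A) gives
  χ_A(x) = x^3 + 6*x^2 + 12*x + 8
which factors as (x + 2)^3. The eigenvalues (with algebraic multiplicities) are λ = -2 with multiplicity 3.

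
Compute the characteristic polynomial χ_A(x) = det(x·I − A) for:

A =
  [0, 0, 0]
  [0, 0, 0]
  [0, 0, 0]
x^3

Expanding det(x·I − A) (e.g. by cofactor expansion or by noting that A is similar to its Jordan form J, which has the same characteristic polynomial as A) gives
  χ_A(x) = x^3
which factors as x^3. The eigenvalues (with algebraic multiplicities) are λ = 0 with multiplicity 3.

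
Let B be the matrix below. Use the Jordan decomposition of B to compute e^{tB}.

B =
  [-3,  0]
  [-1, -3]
e^{tB} =
  [exp(-3*t), 0]
  [-t*exp(-3*t), exp(-3*t)]

Strategy: write B = P · J · P⁻¹ where J is a Jordan canonical form, so e^{tB} = P · e^{tJ} · P⁻¹, and e^{tJ} can be computed block-by-block.

B has Jordan form
J =
  [-3,  1]
  [ 0, -3]
(up to reordering of blocks).

Per-block formulas:
  For a 2×2 Jordan block J_2(-3): exp(t · J_2(-3)) = e^(-3t)·(I + t·N), where N is the 2×2 nilpotent shift.

After assembling e^{tJ} and conjugating by P, we get:

e^{tB} =
  [exp(-3*t), 0]
  [-t*exp(-3*t), exp(-3*t)]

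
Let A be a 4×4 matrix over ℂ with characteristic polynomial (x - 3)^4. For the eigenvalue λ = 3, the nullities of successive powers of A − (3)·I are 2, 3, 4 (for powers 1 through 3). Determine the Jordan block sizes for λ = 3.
Block sizes for λ = 3: [3, 1]

From the dimensions of kernels of powers, the number of Jordan blocks of size at least j is d_j − d_{j−1} where d_j = dim ker(N^j) (with d_0 = 0). Computing the differences gives [2, 1, 1].
The number of blocks of size exactly k is (#blocks of size ≥ k) − (#blocks of size ≥ k + 1), so the partition is: 1 block(s) of size 1, 1 block(s) of size 3.
In nonincreasing order the block sizes are [3, 1].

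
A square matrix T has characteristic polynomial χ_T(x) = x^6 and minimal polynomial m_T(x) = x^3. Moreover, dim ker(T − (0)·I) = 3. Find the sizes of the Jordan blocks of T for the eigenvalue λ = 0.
Block sizes for λ = 0: [3, 2, 1]

Step 1 — from the characteristic polynomial, algebraic multiplicity of λ = 0 is 6. From dim ker(T − (0)·I) = 3, there are exactly 3 Jordan blocks for λ = 0.
Step 2 — from the minimal polynomial, the factor (x − 0)^3 tells us the largest block for λ = 0 has size 3.
Step 3 — with total size 6, 3 blocks, and largest block 3, the block sizes (in nonincreasing order) are [3, 2, 1].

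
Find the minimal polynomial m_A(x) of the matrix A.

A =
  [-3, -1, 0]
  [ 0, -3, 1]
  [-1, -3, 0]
x^3 + 6*x^2 + 12*x + 8

The characteristic polynomial is χ_A(x) = (x + 2)^3, so the eigenvalues are known. The minimal polynomial is
  m_A(x) = Π_λ (x − λ)^{k_λ}
where k_λ is the size of the *largest* Jordan block for λ (equivalently, the smallest k with (A − λI)^k v = 0 for every generalised eigenvector v of λ).

  λ = -2: largest Jordan block has size 3, contributing (x + 2)^3

So m_A(x) = (x + 2)^3 = x^3 + 6*x^2 + 12*x + 8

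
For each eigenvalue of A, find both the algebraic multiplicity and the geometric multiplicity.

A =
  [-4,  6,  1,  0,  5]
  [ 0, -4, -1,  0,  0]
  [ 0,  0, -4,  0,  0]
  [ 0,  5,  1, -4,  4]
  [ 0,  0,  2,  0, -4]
λ = -4: alg = 5, geom = 2

Step 1 — factor the characteristic polynomial to read off the algebraic multiplicities:
  χ_A(x) = (x + 4)^5

Step 2 — compute geometric multiplicities via the rank-nullity identity g(λ) = n − rank(A − λI):
  rank(A − (-4)·I) = 3, so dim ker(A − (-4)·I) = n − 3 = 2

Summary:
  λ = -4: algebraic multiplicity = 5, geometric multiplicity = 2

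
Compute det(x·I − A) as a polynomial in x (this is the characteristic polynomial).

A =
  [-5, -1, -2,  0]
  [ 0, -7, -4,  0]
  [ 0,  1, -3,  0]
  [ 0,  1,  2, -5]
x^4 + 20*x^3 + 150*x^2 + 500*x + 625

Expanding det(x·I − A) (e.g. by cofactor expansion or by noting that A is similar to its Jordan form J, which has the same characteristic polynomial as A) gives
  χ_A(x) = x^4 + 20*x^3 + 150*x^2 + 500*x + 625
which factors as (x + 5)^4. The eigenvalues (with algebraic multiplicities) are λ = -5 with multiplicity 4.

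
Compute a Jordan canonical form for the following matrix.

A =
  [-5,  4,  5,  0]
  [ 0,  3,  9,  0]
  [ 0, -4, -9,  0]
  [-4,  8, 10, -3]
J_1(-5) ⊕ J_2(-3) ⊕ J_1(-3)

The characteristic polynomial is
  det(x·I − A) = x^4 + 14*x^3 + 72*x^2 + 162*x + 135 = (x + 3)^3*(x + 5)

Eigenvalues and multiplicities (the geometric multiplicity of λ is n − rank(A − λI), which equals the number of Jordan blocks for λ):
  λ = -5: algebraic multiplicity = 1, geometric multiplicity = 1
  λ = -3: algebraic multiplicity = 3, geometric multiplicity = 2

Determining the block sizes for each eigenvalue:
  λ = -5: one block (gm = 1), so the single block has size am = 1 → block sizes [1]
  λ = -3: 2 blocks summing to 3 forces exactly one block of size 2 and the rest size 1 → block sizes [2, 1]

Assembling the blocks gives a Jordan form
J =
  [-5,  0,  0,  0]
  [ 0, -3,  1,  0]
  [ 0,  0, -3,  0]
  [ 0,  0,  0, -3]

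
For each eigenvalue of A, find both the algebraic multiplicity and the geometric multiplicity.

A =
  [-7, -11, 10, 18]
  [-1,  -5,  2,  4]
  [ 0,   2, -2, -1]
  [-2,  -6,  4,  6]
λ = -2: alg = 4, geom = 2

Step 1 — factor the characteristic polynomial to read off the algebraic multiplicities:
  χ_A(x) = (x + 2)^4

Step 2 — compute geometric multiplicities via the rank-nullity identity g(λ) = n − rank(A − λI):
  rank(A − (-2)·I) = 2, so dim ker(A − (-2)·I) = n − 2 = 2

Summary:
  λ = -2: algebraic multiplicity = 4, geometric multiplicity = 2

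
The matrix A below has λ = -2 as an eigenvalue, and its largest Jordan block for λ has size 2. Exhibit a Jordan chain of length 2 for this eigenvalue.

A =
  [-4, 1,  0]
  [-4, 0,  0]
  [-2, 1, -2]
A Jordan chain for λ = -2 of length 2:
v_1 = (-2, -4, -2)ᵀ
v_2 = (1, 0, 0)ᵀ

Let N = A − (-2)·I. We want v_2 with N^2 v_2 = 0 but N^1 v_2 ≠ 0; then v_{j-1} := N · v_j for j = 2, …, 2.

Pick v_2 = (1, 0, 0)ᵀ.
Then v_1 = N · v_2 = (-2, -4, -2)ᵀ.

Sanity check: (A − (-2)·I) v_1 = (0, 0, 0)ᵀ = 0. ✓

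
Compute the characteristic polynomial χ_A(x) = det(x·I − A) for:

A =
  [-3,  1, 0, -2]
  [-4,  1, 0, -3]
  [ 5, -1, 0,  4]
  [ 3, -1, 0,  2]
x^4

Expanding det(x·I − A) (e.g. by cofactor expansion or by noting that A is similar to its Jordan form J, which has the same characteristic polynomial as A) gives
  χ_A(x) = x^4
which factors as x^4. The eigenvalues (with algebraic multiplicities) are λ = 0 with multiplicity 4.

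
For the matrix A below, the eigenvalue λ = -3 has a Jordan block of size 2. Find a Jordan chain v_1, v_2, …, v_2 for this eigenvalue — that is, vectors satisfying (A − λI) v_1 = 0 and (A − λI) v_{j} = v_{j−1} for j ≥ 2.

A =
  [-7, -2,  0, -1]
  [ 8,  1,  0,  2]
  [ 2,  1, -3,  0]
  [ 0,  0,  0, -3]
A Jordan chain for λ = -3 of length 2:
v_1 = (-4, 8, 2, 0)ᵀ
v_2 = (1, 0, 0, 0)ᵀ

Let N = A − (-3)·I. We want v_2 with N^2 v_2 = 0 but N^1 v_2 ≠ 0; then v_{j-1} := N · v_j for j = 2, …, 2.

Pick v_2 = (1, 0, 0, 0)ᵀ.
Then v_1 = N · v_2 = (-4, 8, 2, 0)ᵀ.

Sanity check: (A − (-3)·I) v_1 = (0, 0, 0, 0)ᵀ = 0. ✓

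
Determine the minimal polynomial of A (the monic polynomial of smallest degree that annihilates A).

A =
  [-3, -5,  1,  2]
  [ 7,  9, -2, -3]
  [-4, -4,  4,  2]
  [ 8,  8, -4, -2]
x^3 - 6*x^2 + 12*x - 8

The characteristic polynomial is χ_A(x) = (x - 2)^4, so the eigenvalues are known. The minimal polynomial is
  m_A(x) = Π_λ (x − λ)^{k_λ}
where k_λ is the size of the *largest* Jordan block for λ (equivalently, the smallest k with (A − λI)^k v = 0 for every generalised eigenvector v of λ).

  λ = 2: largest Jordan block has size 3, contributing (x − 2)^3

So m_A(x) = (x - 2)^3 = x^3 - 6*x^2 + 12*x - 8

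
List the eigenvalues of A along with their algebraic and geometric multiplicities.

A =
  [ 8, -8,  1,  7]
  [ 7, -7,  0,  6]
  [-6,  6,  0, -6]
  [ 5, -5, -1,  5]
λ = 0: alg = 3, geom = 1; λ = 6: alg = 1, geom = 1

Step 1 — factor the characteristic polynomial to read off the algebraic multiplicities:
  χ_A(x) = x^3*(x - 6)

Step 2 — compute geometric multiplicities via the rank-nullity identity g(λ) = n − rank(A − λI):
  rank(A − (0)·I) = 3, so dim ker(A − (0)·I) = n − 3 = 1
  rank(A − (6)·I) = 3, so dim ker(A − (6)·I) = n − 3 = 1

Summary:
  λ = 0: algebraic multiplicity = 3, geometric multiplicity = 1
  λ = 6: algebraic multiplicity = 1, geometric multiplicity = 1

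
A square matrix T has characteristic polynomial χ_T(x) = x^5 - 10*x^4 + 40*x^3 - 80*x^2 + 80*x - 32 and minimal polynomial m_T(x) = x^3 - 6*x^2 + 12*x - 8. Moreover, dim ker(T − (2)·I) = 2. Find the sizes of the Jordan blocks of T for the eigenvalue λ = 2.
Block sizes for λ = 2: [3, 2]

Step 1 — from the characteristic polynomial, algebraic multiplicity of λ = 2 is 5. From dim ker(T − (2)·I) = 2, there are exactly 2 Jordan blocks for λ = 2.
Step 2 — from the minimal polynomial, the factor (x − 2)^3 tells us the largest block for λ = 2 has size 3.
Step 3 — with total size 5, 2 blocks, and largest block 3, the block sizes (in nonincreasing order) are [3, 2].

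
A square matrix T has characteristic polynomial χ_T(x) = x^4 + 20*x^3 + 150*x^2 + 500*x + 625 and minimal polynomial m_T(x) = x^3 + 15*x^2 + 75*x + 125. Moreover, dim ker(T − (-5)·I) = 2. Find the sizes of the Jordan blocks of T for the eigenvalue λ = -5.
Block sizes for λ = -5: [3, 1]

Step 1 — from the characteristic polynomial, algebraic multiplicity of λ = -5 is 4. From dim ker(T − (-5)·I) = 2, there are exactly 2 Jordan blocks for λ = -5.
Step 2 — from the minimal polynomial, the factor (x + 5)^3 tells us the largest block for λ = -5 has size 3.
Step 3 — with total size 4, 2 blocks, and largest block 3, the block sizes (in nonincreasing order) are [3, 1].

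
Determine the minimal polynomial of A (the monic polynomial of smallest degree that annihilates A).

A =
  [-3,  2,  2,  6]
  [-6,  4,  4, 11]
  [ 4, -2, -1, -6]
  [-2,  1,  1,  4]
x^3 - 3*x^2 + 3*x - 1

The characteristic polynomial is χ_A(x) = (x - 1)^4, so the eigenvalues are known. The minimal polynomial is
  m_A(x) = Π_λ (x − λ)^{k_λ}
where k_λ is the size of the *largest* Jordan block for λ (equivalently, the smallest k with (A − λI)^k v = 0 for every generalised eigenvector v of λ).

  λ = 1: largest Jordan block has size 3, contributing (x − 1)^3

So m_A(x) = (x - 1)^3 = x^3 - 3*x^2 + 3*x - 1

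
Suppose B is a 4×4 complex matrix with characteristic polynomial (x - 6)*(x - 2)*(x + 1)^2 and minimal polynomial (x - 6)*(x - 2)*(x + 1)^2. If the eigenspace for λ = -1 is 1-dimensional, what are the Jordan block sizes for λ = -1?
Block sizes for λ = -1: [2]

Step 1 — from the characteristic polynomial, algebraic multiplicity of λ = -1 is 2. From dim ker(B − (-1)·I) = 1, there are exactly 1 Jordan blocks for λ = -1.
Step 2 — from the minimal polynomial, the factor (x + 1)^2 tells us the largest block for λ = -1 has size 2.
Step 3 — with total size 2, 1 blocks, and largest block 2, the block sizes (in nonincreasing order) are [2].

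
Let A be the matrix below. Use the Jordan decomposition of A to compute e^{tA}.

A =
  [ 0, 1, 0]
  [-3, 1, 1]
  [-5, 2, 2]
e^{tA} =
  [-t^2*exp(t) - t*exp(t) + exp(t), -t^2*exp(t)/2 + t*exp(t), t^2*exp(t)/2]
  [-t^2*exp(t) - 3*t*exp(t), -t^2*exp(t)/2 + exp(t), t^2*exp(t)/2 + t*exp(t)]
  [-3*t^2*exp(t) - 5*t*exp(t), -3*t^2*exp(t)/2 + 2*t*exp(t), 3*t^2*exp(t)/2 + t*exp(t) + exp(t)]

Strategy: write A = P · J · P⁻¹ where J is a Jordan canonical form, so e^{tA} = P · e^{tJ} · P⁻¹, and e^{tJ} can be computed block-by-block.

A has Jordan form
J =
  [1, 1, 0]
  [0, 1, 1]
  [0, 0, 1]
(up to reordering of blocks).

Per-block formulas:
  For a 3×3 Jordan block J_3(1): exp(t · J_3(1)) = e^(1t)·(I + t·N + (t^2/2)·N^2), where N is the 3×3 nilpotent shift.

After assembling e^{tJ} and conjugating by P, we get:

e^{tA} =
  [-t^2*exp(t) - t*exp(t) + exp(t), -t^2*exp(t)/2 + t*exp(t), t^2*exp(t)/2]
  [-t^2*exp(t) - 3*t*exp(t), -t^2*exp(t)/2 + exp(t), t^2*exp(t)/2 + t*exp(t)]
  [-3*t^2*exp(t) - 5*t*exp(t), -3*t^2*exp(t)/2 + 2*t*exp(t), 3*t^2*exp(t)/2 + t*exp(t) + exp(t)]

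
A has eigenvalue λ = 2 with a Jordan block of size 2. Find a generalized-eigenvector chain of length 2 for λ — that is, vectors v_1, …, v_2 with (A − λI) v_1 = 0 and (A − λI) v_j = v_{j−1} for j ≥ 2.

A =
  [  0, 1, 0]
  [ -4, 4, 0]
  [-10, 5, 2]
A Jordan chain for λ = 2 of length 2:
v_1 = (-2, -4, -10)ᵀ
v_2 = (1, 0, 0)ᵀ

Let N = A − (2)·I. We want v_2 with N^2 v_2 = 0 but N^1 v_2 ≠ 0; then v_{j-1} := N · v_j for j = 2, …, 2.

Pick v_2 = (1, 0, 0)ᵀ.
Then v_1 = N · v_2 = (-2, -4, -10)ᵀ.

Sanity check: (A − (2)·I) v_1 = (0, 0, 0)ᵀ = 0. ✓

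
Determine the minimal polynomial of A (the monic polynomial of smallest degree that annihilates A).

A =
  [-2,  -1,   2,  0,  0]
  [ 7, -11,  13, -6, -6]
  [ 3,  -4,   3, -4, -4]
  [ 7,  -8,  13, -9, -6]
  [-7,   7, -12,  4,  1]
x^4 + 15*x^3 + 84*x^2 + 208*x + 192

The characteristic polynomial is χ_A(x) = (x + 3)^2*(x + 4)^3, so the eigenvalues are known. The minimal polynomial is
  m_A(x) = Π_λ (x − λ)^{k_λ}
where k_λ is the size of the *largest* Jordan block for λ (equivalently, the smallest k with (A − λI)^k v = 0 for every generalised eigenvector v of λ).

  λ = -4: largest Jordan block has size 3, contributing (x + 4)^3
  λ = -3: largest Jordan block has size 1, contributing (x + 3)

So m_A(x) = (x + 3)*(x + 4)^3 = x^4 + 15*x^3 + 84*x^2 + 208*x + 192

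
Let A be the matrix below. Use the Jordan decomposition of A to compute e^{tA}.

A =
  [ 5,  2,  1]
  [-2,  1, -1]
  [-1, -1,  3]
e^{tA} =
  [-t^2*exp(3*t)/2 + 2*t*exp(3*t) + exp(3*t), -t^2*exp(3*t)/2 + 2*t*exp(3*t), t*exp(3*t)]
  [t^2*exp(3*t)/2 - 2*t*exp(3*t), t^2*exp(3*t)/2 - 2*t*exp(3*t) + exp(3*t), -t*exp(3*t)]
  [-t*exp(3*t), -t*exp(3*t), exp(3*t)]

Strategy: write A = P · J · P⁻¹ where J is a Jordan canonical form, so e^{tA} = P · e^{tJ} · P⁻¹, and e^{tJ} can be computed block-by-block.

A has Jordan form
J =
  [3, 1, 0]
  [0, 3, 1]
  [0, 0, 3]
(up to reordering of blocks).

Per-block formulas:
  For a 3×3 Jordan block J_3(3): exp(t · J_3(3)) = e^(3t)·(I + t·N + (t^2/2)·N^2), where N is the 3×3 nilpotent shift.

After assembling e^{tJ} and conjugating by P, we get:

e^{tA} =
  [-t^2*exp(3*t)/2 + 2*t*exp(3*t) + exp(3*t), -t^2*exp(3*t)/2 + 2*t*exp(3*t), t*exp(3*t)]
  [t^2*exp(3*t)/2 - 2*t*exp(3*t), t^2*exp(3*t)/2 - 2*t*exp(3*t) + exp(3*t), -t*exp(3*t)]
  [-t*exp(3*t), -t*exp(3*t), exp(3*t)]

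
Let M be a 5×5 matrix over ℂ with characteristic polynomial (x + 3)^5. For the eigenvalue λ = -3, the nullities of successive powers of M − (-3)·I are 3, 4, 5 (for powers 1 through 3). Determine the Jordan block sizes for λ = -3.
Block sizes for λ = -3: [3, 1, 1]

From the dimensions of kernels of powers, the number of Jordan blocks of size at least j is d_j − d_{j−1} where d_j = dim ker(N^j) (with d_0 = 0). Computing the differences gives [3, 1, 1].
The number of blocks of size exactly k is (#blocks of size ≥ k) − (#blocks of size ≥ k + 1), so the partition is: 2 block(s) of size 1, 1 block(s) of size 3.
In nonincreasing order the block sizes are [3, 1, 1].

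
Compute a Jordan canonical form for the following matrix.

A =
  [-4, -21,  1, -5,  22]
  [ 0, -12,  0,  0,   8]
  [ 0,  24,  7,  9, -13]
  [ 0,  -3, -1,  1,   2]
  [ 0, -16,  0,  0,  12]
J_1(-4) ⊕ J_1(-4) ⊕ J_3(4)

The characteristic polynomial is
  det(x·I − A) = x^5 - 4*x^4 - 32*x^3 + 128*x^2 + 256*x - 1024 = (x - 4)^3*(x + 4)^2

Eigenvalues and multiplicities (the geometric multiplicity of λ is n − rank(A − λI), which equals the number of Jordan blocks for λ):
  λ = -4: algebraic multiplicity = 2, geometric multiplicity = 2
  λ = 4: algebraic multiplicity = 3, geometric multiplicity = 1

Determining the block sizes for each eigenvalue:
  λ = -4: gm = am = 2, so every block has size 1 → block sizes [1, 1]
  λ = 4: one block (gm = 1), so the single block has size am = 3 → block sizes [3]

Assembling the blocks gives a Jordan form
J =
  [-4,  0, 0, 0, 0]
  [ 0, -4, 0, 0, 0]
  [ 0,  0, 4, 1, 0]
  [ 0,  0, 0, 4, 1]
  [ 0,  0, 0, 0, 4]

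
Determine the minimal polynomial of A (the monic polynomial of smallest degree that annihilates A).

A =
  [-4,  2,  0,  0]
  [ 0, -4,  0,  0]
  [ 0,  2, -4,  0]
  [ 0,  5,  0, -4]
x^2 + 8*x + 16

The characteristic polynomial is χ_A(x) = (x + 4)^4, so the eigenvalues are known. The minimal polynomial is
  m_A(x) = Π_λ (x − λ)^{k_λ}
where k_λ is the size of the *largest* Jordan block for λ (equivalently, the smallest k with (A − λI)^k v = 0 for every generalised eigenvector v of λ).

  λ = -4: largest Jordan block has size 2, contributing (x + 4)^2

So m_A(x) = (x + 4)^2 = x^2 + 8*x + 16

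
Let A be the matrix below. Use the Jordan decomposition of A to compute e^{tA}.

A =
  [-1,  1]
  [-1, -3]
e^{tA} =
  [t*exp(-2*t) + exp(-2*t), t*exp(-2*t)]
  [-t*exp(-2*t), -t*exp(-2*t) + exp(-2*t)]

Strategy: write A = P · J · P⁻¹ where J is a Jordan canonical form, so e^{tA} = P · e^{tJ} · P⁻¹, and e^{tJ} can be computed block-by-block.

A has Jordan form
J =
  [-2,  1]
  [ 0, -2]
(up to reordering of blocks).

Per-block formulas:
  For a 2×2 Jordan block J_2(-2): exp(t · J_2(-2)) = e^(-2t)·(I + t·N), where N is the 2×2 nilpotent shift.

After assembling e^{tJ} and conjugating by P, we get:

e^{tA} =
  [t*exp(-2*t) + exp(-2*t), t*exp(-2*t)]
  [-t*exp(-2*t), -t*exp(-2*t) + exp(-2*t)]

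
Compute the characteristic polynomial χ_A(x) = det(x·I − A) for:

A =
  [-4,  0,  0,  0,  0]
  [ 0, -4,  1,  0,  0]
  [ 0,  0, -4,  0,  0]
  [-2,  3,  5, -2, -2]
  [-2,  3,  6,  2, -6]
x^5 + 20*x^4 + 160*x^3 + 640*x^2 + 1280*x + 1024

Expanding det(x·I − A) (e.g. by cofactor expansion or by noting that A is similar to its Jordan form J, which has the same characteristic polynomial as A) gives
  χ_A(x) = x^5 + 20*x^4 + 160*x^3 + 640*x^2 + 1280*x + 1024
which factors as (x + 4)^5. The eigenvalues (with algebraic multiplicities) are λ = -4 with multiplicity 5.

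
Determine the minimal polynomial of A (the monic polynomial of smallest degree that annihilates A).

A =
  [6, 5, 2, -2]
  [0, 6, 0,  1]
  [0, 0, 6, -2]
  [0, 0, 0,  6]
x^3 - 18*x^2 + 108*x - 216

The characteristic polynomial is χ_A(x) = (x - 6)^4, so the eigenvalues are known. The minimal polynomial is
  m_A(x) = Π_λ (x − λ)^{k_λ}
where k_λ is the size of the *largest* Jordan block for λ (equivalently, the smallest k with (A − λI)^k v = 0 for every generalised eigenvector v of λ).

  λ = 6: largest Jordan block has size 3, contributing (x − 6)^3

So m_A(x) = (x - 6)^3 = x^3 - 18*x^2 + 108*x - 216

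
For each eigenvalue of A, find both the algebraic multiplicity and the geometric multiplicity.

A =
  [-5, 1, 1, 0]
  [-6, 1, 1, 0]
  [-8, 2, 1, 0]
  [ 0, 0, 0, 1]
λ = -1: alg = 3, geom = 1; λ = 1: alg = 1, geom = 1

Step 1 — factor the characteristic polynomial to read off the algebraic multiplicities:
  χ_A(x) = (x - 1)*(x + 1)^3

Step 2 — compute geometric multiplicities via the rank-nullity identity g(λ) = n − rank(A − λI):
  rank(A − (-1)·I) = 3, so dim ker(A − (-1)·I) = n − 3 = 1
  rank(A − (1)·I) = 3, so dim ker(A − (1)·I) = n − 3 = 1

Summary:
  λ = -1: algebraic multiplicity = 3, geometric multiplicity = 1
  λ = 1: algebraic multiplicity = 1, geometric multiplicity = 1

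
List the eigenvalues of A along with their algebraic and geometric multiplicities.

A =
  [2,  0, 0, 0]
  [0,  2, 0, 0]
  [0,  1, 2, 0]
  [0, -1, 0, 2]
λ = 2: alg = 4, geom = 3

Step 1 — factor the characteristic polynomial to read off the algebraic multiplicities:
  χ_A(x) = (x - 2)^4

Step 2 — compute geometric multiplicities via the rank-nullity identity g(λ) = n − rank(A − λI):
  rank(A − (2)·I) = 1, so dim ker(A − (2)·I) = n − 1 = 3

Summary:
  λ = 2: algebraic multiplicity = 4, geometric multiplicity = 3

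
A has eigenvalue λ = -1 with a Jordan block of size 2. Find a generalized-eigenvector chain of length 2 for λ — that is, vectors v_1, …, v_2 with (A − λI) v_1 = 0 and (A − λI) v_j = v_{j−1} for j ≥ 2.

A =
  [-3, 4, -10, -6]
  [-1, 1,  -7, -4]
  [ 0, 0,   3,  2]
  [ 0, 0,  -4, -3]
A Jordan chain for λ = -1 of length 2:
v_1 = (-2, -1, 0, 0)ᵀ
v_2 = (1, 0, 0, 0)ᵀ

Let N = A − (-1)·I. We want v_2 with N^2 v_2 = 0 but N^1 v_2 ≠ 0; then v_{j-1} := N · v_j for j = 2, …, 2.

Pick v_2 = (1, 0, 0, 0)ᵀ.
Then v_1 = N · v_2 = (-2, -1, 0, 0)ᵀ.

Sanity check: (A − (-1)·I) v_1 = (0, 0, 0, 0)ᵀ = 0. ✓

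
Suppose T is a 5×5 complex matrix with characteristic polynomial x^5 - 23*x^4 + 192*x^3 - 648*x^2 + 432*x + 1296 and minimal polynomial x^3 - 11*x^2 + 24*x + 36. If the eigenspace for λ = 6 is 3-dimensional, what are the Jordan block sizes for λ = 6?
Block sizes for λ = 6: [2, 1, 1]

Step 1 — from the characteristic polynomial, algebraic multiplicity of λ = 6 is 4. From dim ker(T − (6)·I) = 3, there are exactly 3 Jordan blocks for λ = 6.
Step 2 — from the minimal polynomial, the factor (x − 6)^2 tells us the largest block for λ = 6 has size 2.
Step 3 — with total size 4, 3 blocks, and largest block 2, the block sizes (in nonincreasing order) are [2, 1, 1].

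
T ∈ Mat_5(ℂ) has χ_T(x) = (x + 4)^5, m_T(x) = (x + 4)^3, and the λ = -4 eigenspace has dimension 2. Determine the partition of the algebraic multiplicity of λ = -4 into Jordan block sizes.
Block sizes for λ = -4: [3, 2]

Step 1 — from the characteristic polynomial, algebraic multiplicity of λ = -4 is 5. From dim ker(T − (-4)·I) = 2, there are exactly 2 Jordan blocks for λ = -4.
Step 2 — from the minimal polynomial, the factor (x + 4)^3 tells us the largest block for λ = -4 has size 3.
Step 3 — with total size 5, 2 blocks, and largest block 3, the block sizes (in nonincreasing order) are [3, 2].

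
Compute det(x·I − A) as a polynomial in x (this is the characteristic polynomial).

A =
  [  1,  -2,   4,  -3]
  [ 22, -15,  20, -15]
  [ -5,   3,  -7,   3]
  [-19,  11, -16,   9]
x^4 + 12*x^3 + 54*x^2 + 108*x + 81

Expanding det(x·I − A) (e.g. by cofactor expansion or by noting that A is similar to its Jordan form J, which has the same characteristic polynomial as A) gives
  χ_A(x) = x^4 + 12*x^3 + 54*x^2 + 108*x + 81
which factors as (x + 3)^4. The eigenvalues (with algebraic multiplicities) are λ = -3 with multiplicity 4.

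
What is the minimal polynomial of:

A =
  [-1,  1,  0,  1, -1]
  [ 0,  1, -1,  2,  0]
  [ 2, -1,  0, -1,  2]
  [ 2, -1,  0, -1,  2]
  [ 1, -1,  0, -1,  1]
x^3

The characteristic polynomial is χ_A(x) = x^5, so the eigenvalues are known. The minimal polynomial is
  m_A(x) = Π_λ (x − λ)^{k_λ}
where k_λ is the size of the *largest* Jordan block for λ (equivalently, the smallest k with (A − λI)^k v = 0 for every generalised eigenvector v of λ).

  λ = 0: largest Jordan block has size 3, contributing (x − 0)^3

So m_A(x) = x^3 = x^3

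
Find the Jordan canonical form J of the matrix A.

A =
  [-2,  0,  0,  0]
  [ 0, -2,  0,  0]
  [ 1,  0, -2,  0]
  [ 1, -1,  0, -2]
J_2(-2) ⊕ J_2(-2)

The characteristic polynomial is
  det(x·I − A) = x^4 + 8*x^3 + 24*x^2 + 32*x + 16 = (x + 2)^4

Eigenvalues and multiplicities (the geometric multiplicity of λ is n − rank(A − λI), which equals the number of Jordan blocks for λ):
  λ = -2: algebraic multiplicity = 4, geometric multiplicity = 2

Determining the block sizes for each eigenvalue:
  λ = -2: with am = 4 and gm = 2, the partition is not yet determined (e.g. several partitions of 4 into 2 parts exist). Let N = A − (-2)·I. Computing rank(N^1) = 2, rank(N^2) = 0; the number of blocks of size ≥ j is rank(N^{j−1}) − rank(N^j), giving [2, 2]. So we have 2 block(s) of size 2 → block sizes [2, 2]

Assembling the blocks gives a Jordan form
J =
  [-2,  1,  0,  0]
  [ 0, -2,  0,  0]
  [ 0,  0, -2,  1]
  [ 0,  0,  0, -2]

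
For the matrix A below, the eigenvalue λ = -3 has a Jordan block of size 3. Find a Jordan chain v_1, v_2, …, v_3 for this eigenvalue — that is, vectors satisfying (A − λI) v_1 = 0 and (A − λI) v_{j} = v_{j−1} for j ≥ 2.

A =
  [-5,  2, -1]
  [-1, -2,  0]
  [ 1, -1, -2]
A Jordan chain for λ = -3 of length 3:
v_1 = (1, 1, 0)ᵀ
v_2 = (-2, -1, 1)ᵀ
v_3 = (1, 0, 0)ᵀ

Let N = A − (-3)·I. We want v_3 with N^3 v_3 = 0 but N^2 v_3 ≠ 0; then v_{j-1} := N · v_j for j = 3, …, 2.

Pick v_3 = (1, 0, 0)ᵀ.
Then v_2 = N · v_3 = (-2, -1, 1)ᵀ.
Then v_1 = N · v_2 = (1, 1, 0)ᵀ.

Sanity check: (A − (-3)·I) v_1 = (0, 0, 0)ᵀ = 0. ✓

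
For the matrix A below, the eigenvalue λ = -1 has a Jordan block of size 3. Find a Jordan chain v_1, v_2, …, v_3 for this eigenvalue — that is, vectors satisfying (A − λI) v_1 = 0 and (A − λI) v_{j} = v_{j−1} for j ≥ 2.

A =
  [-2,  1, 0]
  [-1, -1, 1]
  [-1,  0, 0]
A Jordan chain for λ = -1 of length 3:
v_1 = (-1, -1, -1)ᵀ
v_2 = (1, 0, 0)ᵀ
v_3 = (0, 1, 0)ᵀ

Let N = A − (-1)·I. We want v_3 with N^3 v_3 = 0 but N^2 v_3 ≠ 0; then v_{j-1} := N · v_j for j = 3, …, 2.

Pick v_3 = (0, 1, 0)ᵀ.
Then v_2 = N · v_3 = (1, 0, 0)ᵀ.
Then v_1 = N · v_2 = (-1, -1, -1)ᵀ.

Sanity check: (A − (-1)·I) v_1 = (0, 0, 0)ᵀ = 0. ✓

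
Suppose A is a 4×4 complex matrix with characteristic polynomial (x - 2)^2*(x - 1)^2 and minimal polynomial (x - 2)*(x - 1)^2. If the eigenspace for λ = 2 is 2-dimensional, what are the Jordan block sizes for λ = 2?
Block sizes for λ = 2: [1, 1]

Step 1 — from the characteristic polynomial, algebraic multiplicity of λ = 2 is 2. From dim ker(A − (2)·I) = 2, there are exactly 2 Jordan blocks for λ = 2.
Step 2 — from the minimal polynomial, the factor (x − 2) tells us the largest block for λ = 2 has size 1.
Step 3 — with total size 2, 2 blocks, and largest block 1, the block sizes (in nonincreasing order) are [1, 1].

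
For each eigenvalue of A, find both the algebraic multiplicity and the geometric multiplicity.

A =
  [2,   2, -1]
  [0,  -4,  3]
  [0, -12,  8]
λ = 2: alg = 3, geom = 2

Step 1 — factor the characteristic polynomial to read off the algebraic multiplicities:
  χ_A(x) = (x - 2)^3

Step 2 — compute geometric multiplicities via the rank-nullity identity g(λ) = n − rank(A − λI):
  rank(A − (2)·I) = 1, so dim ker(A − (2)·I) = n − 1 = 2

Summary:
  λ = 2: algebraic multiplicity = 3, geometric multiplicity = 2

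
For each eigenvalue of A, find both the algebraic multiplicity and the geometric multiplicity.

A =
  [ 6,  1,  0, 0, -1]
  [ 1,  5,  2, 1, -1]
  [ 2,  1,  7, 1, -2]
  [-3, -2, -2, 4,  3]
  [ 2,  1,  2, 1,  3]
λ = 5: alg = 5, geom = 3

Step 1 — factor the characteristic polynomial to read off the algebraic multiplicities:
  χ_A(x) = (x - 5)^5

Step 2 — compute geometric multiplicities via the rank-nullity identity g(λ) = n − rank(A − λI):
  rank(A − (5)·I) = 2, so dim ker(A − (5)·I) = n − 2 = 3

Summary:
  λ = 5: algebraic multiplicity = 5, geometric multiplicity = 3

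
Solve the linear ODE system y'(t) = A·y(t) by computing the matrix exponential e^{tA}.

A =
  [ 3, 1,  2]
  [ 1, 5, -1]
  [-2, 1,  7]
e^{tA} =
  [t^2*exp(5*t)/2 - 2*t*exp(5*t) + exp(5*t), t*exp(5*t), -t^2*exp(5*t)/2 + 2*t*exp(5*t)]
  [t*exp(5*t), exp(5*t), -t*exp(5*t)]
  [t^2*exp(5*t)/2 - 2*t*exp(5*t), t*exp(5*t), -t^2*exp(5*t)/2 + 2*t*exp(5*t) + exp(5*t)]

Strategy: write A = P · J · P⁻¹ where J is a Jordan canonical form, so e^{tA} = P · e^{tJ} · P⁻¹, and e^{tJ} can be computed block-by-block.

A has Jordan form
J =
  [5, 1, 0]
  [0, 5, 1]
  [0, 0, 5]
(up to reordering of blocks).

Per-block formulas:
  For a 3×3 Jordan block J_3(5): exp(t · J_3(5)) = e^(5t)·(I + t·N + (t^2/2)·N^2), where N is the 3×3 nilpotent shift.

After assembling e^{tJ} and conjugating by P, we get:

e^{tA} =
  [t^2*exp(5*t)/2 - 2*t*exp(5*t) + exp(5*t), t*exp(5*t), -t^2*exp(5*t)/2 + 2*t*exp(5*t)]
  [t*exp(5*t), exp(5*t), -t*exp(5*t)]
  [t^2*exp(5*t)/2 - 2*t*exp(5*t), t*exp(5*t), -t^2*exp(5*t)/2 + 2*t*exp(5*t) + exp(5*t)]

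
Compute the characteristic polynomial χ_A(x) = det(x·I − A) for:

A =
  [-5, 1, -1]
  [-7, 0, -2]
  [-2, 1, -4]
x^3 + 9*x^2 + 27*x + 27

Expanding det(x·I − A) (e.g. by cofactor expansion or by noting that A is similar to its Jordan form J, which has the same characteristic polynomial as A) gives
  χ_A(x) = x^3 + 9*x^2 + 27*x + 27
which factors as (x + 3)^3. The eigenvalues (with algebraic multiplicities) are λ = -3 with multiplicity 3.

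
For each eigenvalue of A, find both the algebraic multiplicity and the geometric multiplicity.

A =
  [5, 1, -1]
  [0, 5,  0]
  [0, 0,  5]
λ = 5: alg = 3, geom = 2

Step 1 — factor the characteristic polynomial to read off the algebraic multiplicities:
  χ_A(x) = (x - 5)^3

Step 2 — compute geometric multiplicities via the rank-nullity identity g(λ) = n − rank(A − λI):
  rank(A − (5)·I) = 1, so dim ker(A − (5)·I) = n − 1 = 2

Summary:
  λ = 5: algebraic multiplicity = 3, geometric multiplicity = 2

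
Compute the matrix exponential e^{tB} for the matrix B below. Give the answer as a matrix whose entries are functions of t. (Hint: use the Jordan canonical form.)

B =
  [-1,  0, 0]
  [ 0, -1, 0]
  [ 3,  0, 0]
e^{tB} =
  [exp(-t), 0, 0]
  [0, exp(-t), 0]
  [3 - 3*exp(-t), 0, 1]

Strategy: write B = P · J · P⁻¹ where J is a Jordan canonical form, so e^{tB} = P · e^{tJ} · P⁻¹, and e^{tJ} can be computed block-by-block.

B has Jordan form
J =
  [-1,  0, 0]
  [ 0, -1, 0]
  [ 0,  0, 0]
(up to reordering of blocks).

Per-block formulas:
  For a 1×1 block at λ = -1: exp(t · [-1]) = [e^(-1t)].
  For a 1×1 block at λ = 0: exp(t · [0]) = [e^(0t)].

After assembling e^{tJ} and conjugating by P, we get:

e^{tB} =
  [exp(-t), 0, 0]
  [0, exp(-t), 0]
  [3 - 3*exp(-t), 0, 1]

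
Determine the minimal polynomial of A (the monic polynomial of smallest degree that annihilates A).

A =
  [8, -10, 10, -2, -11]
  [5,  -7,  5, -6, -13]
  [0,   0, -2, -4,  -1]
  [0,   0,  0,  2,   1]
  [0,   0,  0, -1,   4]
x^4 - 7*x^3 + 9*x^2 + 27*x - 54

The characteristic polynomial is χ_A(x) = (x - 3)^3*(x + 2)^2, so the eigenvalues are known. The minimal polynomial is
  m_A(x) = Π_λ (x − λ)^{k_λ}
where k_λ is the size of the *largest* Jordan block for λ (equivalently, the smallest k with (A − λI)^k v = 0 for every generalised eigenvector v of λ).

  λ = -2: largest Jordan block has size 1, contributing (x + 2)
  λ = 3: largest Jordan block has size 3, contributing (x − 3)^3

So m_A(x) = (x - 3)^3*(x + 2) = x^4 - 7*x^3 + 9*x^2 + 27*x - 54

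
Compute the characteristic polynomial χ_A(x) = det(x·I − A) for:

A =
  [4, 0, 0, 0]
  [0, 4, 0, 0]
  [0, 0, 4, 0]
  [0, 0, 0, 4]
x^4 - 16*x^3 + 96*x^2 - 256*x + 256

Expanding det(x·I − A) (e.g. by cofactor expansion or by noting that A is similar to its Jordan form J, which has the same characteristic polynomial as A) gives
  χ_A(x) = x^4 - 16*x^3 + 96*x^2 - 256*x + 256
which factors as (x - 4)^4. The eigenvalues (with algebraic multiplicities) are λ = 4 with multiplicity 4.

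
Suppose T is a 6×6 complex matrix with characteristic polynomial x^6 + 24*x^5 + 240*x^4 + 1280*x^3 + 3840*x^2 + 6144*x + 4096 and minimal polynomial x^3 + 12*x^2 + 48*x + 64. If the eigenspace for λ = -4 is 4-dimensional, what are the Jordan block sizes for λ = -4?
Block sizes for λ = -4: [3, 1, 1, 1]

Step 1 — from the characteristic polynomial, algebraic multiplicity of λ = -4 is 6. From dim ker(T − (-4)·I) = 4, there are exactly 4 Jordan blocks for λ = -4.
Step 2 — from the minimal polynomial, the factor (x + 4)^3 tells us the largest block for λ = -4 has size 3.
Step 3 — with total size 6, 4 blocks, and largest block 3, the block sizes (in nonincreasing order) are [3, 1, 1, 1].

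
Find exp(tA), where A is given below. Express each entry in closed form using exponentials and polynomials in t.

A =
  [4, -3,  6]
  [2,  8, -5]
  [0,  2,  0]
e^{tA} =
  [-3*t^2*exp(4*t) + exp(4*t), -3*t*exp(4*t), -9*t^2*exp(4*t)/2 + 6*t*exp(4*t)]
  [4*t^2*exp(4*t) + 2*t*exp(4*t), 4*t*exp(4*t) + exp(4*t), 6*t^2*exp(4*t) - 5*t*exp(4*t)]
  [2*t^2*exp(4*t), 2*t*exp(4*t), 3*t^2*exp(4*t) - 4*t*exp(4*t) + exp(4*t)]

Strategy: write A = P · J · P⁻¹ where J is a Jordan canonical form, so e^{tA} = P · e^{tJ} · P⁻¹, and e^{tJ} can be computed block-by-block.

A has Jordan form
J =
  [4, 1, 0]
  [0, 4, 1]
  [0, 0, 4]
(up to reordering of blocks).

Per-block formulas:
  For a 3×3 Jordan block J_3(4): exp(t · J_3(4)) = e^(4t)·(I + t·N + (t^2/2)·N^2), where N is the 3×3 nilpotent shift.

After assembling e^{tJ} and conjugating by P, we get:

e^{tA} =
  [-3*t^2*exp(4*t) + exp(4*t), -3*t*exp(4*t), -9*t^2*exp(4*t)/2 + 6*t*exp(4*t)]
  [4*t^2*exp(4*t) + 2*t*exp(4*t), 4*t*exp(4*t) + exp(4*t), 6*t^2*exp(4*t) - 5*t*exp(4*t)]
  [2*t^2*exp(4*t), 2*t*exp(4*t), 3*t^2*exp(4*t) - 4*t*exp(4*t) + exp(4*t)]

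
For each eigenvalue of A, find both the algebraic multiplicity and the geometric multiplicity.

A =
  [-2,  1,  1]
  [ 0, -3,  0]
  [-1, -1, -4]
λ = -3: alg = 3, geom = 2

Step 1 — factor the characteristic polynomial to read off the algebraic multiplicities:
  χ_A(x) = (x + 3)^3

Step 2 — compute geometric multiplicities via the rank-nullity identity g(λ) = n − rank(A − λI):
  rank(A − (-3)·I) = 1, so dim ker(A − (-3)·I) = n − 1 = 2

Summary:
  λ = -3: algebraic multiplicity = 3, geometric multiplicity = 2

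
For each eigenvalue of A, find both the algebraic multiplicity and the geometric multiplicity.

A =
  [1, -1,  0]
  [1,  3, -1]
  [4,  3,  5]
λ = 3: alg = 3, geom = 1

Step 1 — factor the characteristic polynomial to read off the algebraic multiplicities:
  χ_A(x) = (x - 3)^3

Step 2 — compute geometric multiplicities via the rank-nullity identity g(λ) = n − rank(A − λI):
  rank(A − (3)·I) = 2, so dim ker(A − (3)·I) = n − 2 = 1

Summary:
  λ = 3: algebraic multiplicity = 3, geometric multiplicity = 1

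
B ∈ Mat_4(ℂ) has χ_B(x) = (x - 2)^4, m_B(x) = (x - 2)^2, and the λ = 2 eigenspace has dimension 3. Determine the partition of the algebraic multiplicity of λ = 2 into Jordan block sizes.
Block sizes for λ = 2: [2, 1, 1]

Step 1 — from the characteristic polynomial, algebraic multiplicity of λ = 2 is 4. From dim ker(B − (2)·I) = 3, there are exactly 3 Jordan blocks for λ = 2.
Step 2 — from the minimal polynomial, the factor (x − 2)^2 tells us the largest block for λ = 2 has size 2.
Step 3 — with total size 4, 3 blocks, and largest block 2, the block sizes (in nonincreasing order) are [2, 1, 1].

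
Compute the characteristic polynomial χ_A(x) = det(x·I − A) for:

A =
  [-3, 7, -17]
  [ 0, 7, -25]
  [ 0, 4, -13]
x^3 + 9*x^2 + 27*x + 27

Expanding det(x·I − A) (e.g. by cofactor expansion or by noting that A is similar to its Jordan form J, which has the same characteristic polynomial as A) gives
  χ_A(x) = x^3 + 9*x^2 + 27*x + 27
which factors as (x + 3)^3. The eigenvalues (with algebraic multiplicities) are λ = -3 with multiplicity 3.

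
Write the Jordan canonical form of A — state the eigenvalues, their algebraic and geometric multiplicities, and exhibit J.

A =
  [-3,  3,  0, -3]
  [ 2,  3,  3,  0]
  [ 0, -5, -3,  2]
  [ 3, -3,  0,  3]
J_3(0) ⊕ J_1(0)

The characteristic polynomial is
  det(x·I − A) = x^4

Eigenvalues and multiplicities (the geometric multiplicity of λ is n − rank(A − λI), which equals the number of Jordan blocks for λ):
  λ = 0: algebraic multiplicity = 4, geometric multiplicity = 2

Determining the block sizes for each eigenvalue:
  λ = 0: with am = 4 and gm = 2, the partition is not yet determined (e.g. several partitions of 4 into 2 parts exist). Let N = A − (0)·I. Computing rank(N^1) = 2, rank(N^2) = 1, rank(N^3) = 0; the number of blocks of size ≥ j is rank(N^{j−1}) − rank(N^j), giving [2, 1, 1]. So we have 1 block(s) of size 3, 1 block(s) of size 1 → block sizes [3, 1]

Assembling the blocks gives a Jordan form
J =
  [0, 1, 0, 0]
  [0, 0, 1, 0]
  [0, 0, 0, 0]
  [0, 0, 0, 0]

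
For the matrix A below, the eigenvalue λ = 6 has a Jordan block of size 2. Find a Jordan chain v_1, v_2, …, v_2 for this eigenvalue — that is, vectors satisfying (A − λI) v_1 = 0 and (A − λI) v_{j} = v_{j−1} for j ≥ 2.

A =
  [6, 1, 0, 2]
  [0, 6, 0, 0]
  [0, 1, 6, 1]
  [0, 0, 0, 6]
A Jordan chain for λ = 6 of length 2:
v_1 = (1, 0, 1, 0)ᵀ
v_2 = (0, 1, 0, 0)ᵀ

Let N = A − (6)·I. We want v_2 with N^2 v_2 = 0 but N^1 v_2 ≠ 0; then v_{j-1} := N · v_j for j = 2, …, 2.

Pick v_2 = (0, 1, 0, 0)ᵀ.
Then v_1 = N · v_2 = (1, 0, 1, 0)ᵀ.

Sanity check: (A − (6)·I) v_1 = (0, 0, 0, 0)ᵀ = 0. ✓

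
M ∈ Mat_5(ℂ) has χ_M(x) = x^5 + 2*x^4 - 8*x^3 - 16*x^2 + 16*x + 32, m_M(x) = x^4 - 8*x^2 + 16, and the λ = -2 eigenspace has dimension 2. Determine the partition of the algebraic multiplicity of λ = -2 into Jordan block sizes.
Block sizes for λ = -2: [2, 1]

Step 1 — from the characteristic polynomial, algebraic multiplicity of λ = -2 is 3. From dim ker(M − (-2)·I) = 2, there are exactly 2 Jordan blocks for λ = -2.
Step 2 — from the minimal polynomial, the factor (x + 2)^2 tells us the largest block for λ = -2 has size 2.
Step 3 — with total size 3, 2 blocks, and largest block 2, the block sizes (in nonincreasing order) are [2, 1].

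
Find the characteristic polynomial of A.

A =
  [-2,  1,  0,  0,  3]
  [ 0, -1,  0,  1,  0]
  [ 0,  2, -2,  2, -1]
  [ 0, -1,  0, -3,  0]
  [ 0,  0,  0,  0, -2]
x^5 + 10*x^4 + 40*x^3 + 80*x^2 + 80*x + 32

Expanding det(x·I − A) (e.g. by cofactor expansion or by noting that A is similar to its Jordan form J, which has the same characteristic polynomial as A) gives
  χ_A(x) = x^5 + 10*x^4 + 40*x^3 + 80*x^2 + 80*x + 32
which factors as (x + 2)^5. The eigenvalues (with algebraic multiplicities) are λ = -2 with multiplicity 5.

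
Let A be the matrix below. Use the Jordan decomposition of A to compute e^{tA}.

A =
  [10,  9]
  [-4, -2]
e^{tA} =
  [6*t*exp(4*t) + exp(4*t), 9*t*exp(4*t)]
  [-4*t*exp(4*t), -6*t*exp(4*t) + exp(4*t)]

Strategy: write A = P · J · P⁻¹ where J is a Jordan canonical form, so e^{tA} = P · e^{tJ} · P⁻¹, and e^{tJ} can be computed block-by-block.

A has Jordan form
J =
  [4, 1]
  [0, 4]
(up to reordering of blocks).

Per-block formulas:
  For a 2×2 Jordan block J_2(4): exp(t · J_2(4)) = e^(4t)·(I + t·N), where N is the 2×2 nilpotent shift.

After assembling e^{tJ} and conjugating by P, we get:

e^{tA} =
  [6*t*exp(4*t) + exp(4*t), 9*t*exp(4*t)]
  [-4*t*exp(4*t), -6*t*exp(4*t) + exp(4*t)]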